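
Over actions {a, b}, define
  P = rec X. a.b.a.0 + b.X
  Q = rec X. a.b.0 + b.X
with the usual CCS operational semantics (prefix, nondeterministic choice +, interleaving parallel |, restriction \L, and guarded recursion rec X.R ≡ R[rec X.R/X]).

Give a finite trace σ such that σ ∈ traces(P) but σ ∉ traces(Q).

aba

LTS(P): 4 reachable states
  m0 = rec X. a.b.a.0 + b.X has moves -a-> m1, -b-> m0
  m1 = b.a.0 has moves -b-> m2
  m2 = a.0 has moves -a-> m3
  m3 = 0 has moves ∅
LTS(Q): 3 reachable states
  n0 = rec X. a.b.0 + b.X has moves -a-> n1, -b-> n0
  n1 = b.0 has moves -b-> n2
  n2 = 0 has moves ∅
Trace ⟨aba⟩ through P, begin at {m0}:
  [1] a ⇒ {m1}
  [2] b ⇒ {m2}
  [3] a ⇒ {m3}
  ✓ P
Trace ⟨aba⟩ through Q, begin at {n0}:
  [1] a ⇒ {n1}
  [2] b ⇒ {n2}
  [3] a ⇒ no successor for Q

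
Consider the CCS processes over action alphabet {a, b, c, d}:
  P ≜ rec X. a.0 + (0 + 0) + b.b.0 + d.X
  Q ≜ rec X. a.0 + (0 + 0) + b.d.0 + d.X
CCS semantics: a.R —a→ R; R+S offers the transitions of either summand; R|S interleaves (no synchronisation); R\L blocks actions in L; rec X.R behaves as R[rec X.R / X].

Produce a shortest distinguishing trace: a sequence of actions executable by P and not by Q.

LTS(P): 3 reachable states
  m0 = rec X. a.0 + (0 + 0) + b.b.0 + d.X | ··a··> m1, ··b··> m2, ··d··> m0
  m1 = 0 | ·
  m2 = b.0 | ··b··> m1
LTS(Q): 3 reachable states
  n0 = rec X. a.0 + (0 + 0) + b.d.0 + d.X | ··a··> n1, ··b··> n2, ··d··> n0
  n1 = 0 | ·
  n2 = d.0 | ··d··> n1
Trace ⟨bb⟩ through P, begin at {m0}:
  after b @ step 1: {m2}
  after b @ step 2: {m1}
  — P admits the full trace.
Trace ⟨bb⟩ through Q, begin at {n0}:
  after b @ step 1: {n2}
  after b @ step 2: ∅ (Q stuck)

bb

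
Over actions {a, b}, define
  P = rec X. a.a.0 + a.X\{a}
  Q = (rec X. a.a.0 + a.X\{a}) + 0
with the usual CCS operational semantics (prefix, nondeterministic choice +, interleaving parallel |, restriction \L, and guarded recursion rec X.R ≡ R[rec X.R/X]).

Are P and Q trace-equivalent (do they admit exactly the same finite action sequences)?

trace-equivalent

P's transition system — 4 states:
  m0 = rec X. a.a.0 + a.X\{a} → —a→ m1, —a→ m2
  m1 = (rec X. a.a.0 + a.X\{a})\{a} → ∅
  m2 = a.0 → —a→ m3
  m3 = 0 → ∅
Q's transition system — 4 states:
  n0 = (rec X. a.a.0 + a.X\{a}) + 0 → —a→ n1, —a→ n2
  n1 = (rec X. a.a.0 + a.X\{a})\{a} → ∅
  n2 = a.0 → —a→ n3
  n3 = 0 → ∅
Coarsest stable partition (strong bisimilarity classes):
  B0 = {m0, n0}
  B1 = {m1, m3, n1, n3}
  B2 = {m2, n2}
m0 ∈ B0, n0 ∈ B0 → same block
Bisimilar ⇒ trace-equivalent.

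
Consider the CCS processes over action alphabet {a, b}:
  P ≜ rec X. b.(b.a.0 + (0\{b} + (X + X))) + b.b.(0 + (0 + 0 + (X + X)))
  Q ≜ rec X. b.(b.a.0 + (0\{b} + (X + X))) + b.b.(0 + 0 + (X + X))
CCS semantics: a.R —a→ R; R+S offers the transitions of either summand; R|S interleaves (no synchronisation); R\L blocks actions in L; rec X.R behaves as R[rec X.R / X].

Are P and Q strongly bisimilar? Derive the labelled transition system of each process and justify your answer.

bisimilar

Reachable graph of P (6 states):
  p0 = rec X. b.(b.a.0 + (0\{b} + (X + X))) + b.b.(0 + (0 + 0 + (X + X))) ⊢ =b=> p1, =b=> p2
  p1 = b.(0 + (0 + 0 + ((rec X. b.(b.a.0 + (0\{b} + (X + X))) + b.b.(0 + (0 + 0 + (X + X)))) + (rec X. b.(b.a.0 + (0\{b} + (X + X))) + b.b.(0 + (0 + 0 + (X + X))))))) ⊢ =b=> p3
  p2 = b.a.0 + (0\{b} + ((rec X. b.(b.a.0 + (0\{b} + (X + X))) + b.b.(0 + (0 + 0 + (X + X)))) + (rec X. b.(b.a.0 + (0\{b} + (X + X))) + b.b.(0 + (0 + 0 + (X + X)))))) ⊢ =b=> p1, =b=> p2, =b=> p4
  p3 = 0 + (0 + 0 + ((rec X. b.(b.a.0 + (0\{b} + (X + X))) + b.b.(0 + (0 + 0 + (X + X)))) + (rec X. b.(b.a.0 + (0\{b} + (X + X))) + b.b.(0 + (0 + 0 + (X + X)))))) ⊢ =b=> p1, =b=> p2
  p4 = a.0 ⊢ =a=> p5
  p5 = 0 ⊢ deadlocked
Reachable graph of Q (6 states):
  q0 = rec X. b.(b.a.0 + (0\{b} + (X + X))) + b.b.(0 + 0 + (X + X)) ⊢ =b=> q1, =b=> q2
  q1 = b.(0 + 0 + ((rec X. b.(b.a.0 + (0\{b} + (X + X))) + b.b.(0 + 0 + (X + X))) + (rec X. b.(b.a.0 + (0\{b} + (X + X))) + b.b.(0 + 0 + (X + X))))) ⊢ =b=> q3
  q2 = b.a.0 + (0\{b} + ((rec X. b.(b.a.0 + (0\{b} + (X + X))) + b.b.(0 + 0 + (X + X))) + (rec X. b.(b.a.0 + (0\{b} + (X + X))) + b.b.(0 + 0 + (X + X))))) ⊢ =b=> q1, =b=> q2, =b=> q4
  q3 = 0 + 0 + ((rec X. b.(b.a.0 + (0\{b} + (X + X))) + b.b.(0 + 0 + (X + X))) + (rec X. b.(b.a.0 + (0\{b} + (X + X))) + b.b.(0 + 0 + (X + X)))) ⊢ =b=> q1, =b=> q2
  q4 = a.0 ⊢ =a=> q5
  q5 = 0 ⊢ deadlocked
Bisimilarity quotient blocks:
  B0 = {p0, p3, q0, q3}
  B1 = {p2, q2}
  B2 = {p4, q4}
  B3 = {p5, q5}
  B4 = {p1, q1}
p0 ∈ B0, q0 ∈ B0 → same block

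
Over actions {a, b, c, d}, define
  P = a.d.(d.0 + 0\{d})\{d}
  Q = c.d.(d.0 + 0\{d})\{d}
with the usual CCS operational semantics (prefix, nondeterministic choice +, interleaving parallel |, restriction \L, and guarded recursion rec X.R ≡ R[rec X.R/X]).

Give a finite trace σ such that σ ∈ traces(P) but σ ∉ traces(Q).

P's transition system — 3 states:
  m0 = a.d.(d.0 + 0\{d})\{d} | --a--▸ m1
  m1 = d.(d.0 + 0\{d})\{d} | --d--▸ m2
  m2 = (d.0 + 0\{d})\{d} | stopped
Q's transition system — 3 states:
  n0 = c.d.(d.0 + 0\{d})\{d} | --c--▸ n1
  n1 = d.(d.0 + 0\{d})\{d} | --d--▸ n2
  n2 = (d.0 + 0\{d})\{d} | stopped
Run σ = ⟨a⟩ on P: start {m0}
  after a @ step 1: {m1}
  P completes σ.
Run σ = ⟨a⟩ on Q: start {n0}
  after a @ step 1: ∅  — Q cannot continue

a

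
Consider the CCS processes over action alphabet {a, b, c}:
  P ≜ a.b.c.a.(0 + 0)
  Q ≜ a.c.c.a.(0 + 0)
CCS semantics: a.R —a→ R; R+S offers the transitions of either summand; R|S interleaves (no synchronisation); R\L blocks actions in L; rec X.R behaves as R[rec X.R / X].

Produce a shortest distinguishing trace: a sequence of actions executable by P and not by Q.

ab

P's transition system — 5 states:
  u0 = a.b.c.a.(0 + 0) has moves ··a··> u1
  u1 = b.c.a.(0 + 0) has moves ··b··> u2
  u2 = c.a.(0 + 0) has moves ··c··> u3
  u3 = a.(0 + 0) has moves ··a··> u4
  u4 = 0 + 0 has moves deadlocked
Q's transition system — 5 states:
  v0 = a.c.c.a.(0 + 0) has moves ··a··> v1
  v1 = c.c.a.(0 + 0) has moves ··c··> v2
  v2 = c.a.(0 + 0) has moves ··c··> v3
  v3 = a.(0 + 0) has moves ··a··> v4
  v4 = 0 + 0 has moves deadlocked
Executing ab from P (initial set {u0}):
  after a @ step 1: {u1}
  after b @ step 2: {u2}
  — P admits the full trace.
Executing ab from Q (initial set {v0}):
  after a @ step 1: {v1}
  after b @ step 2: ∅  — Q cannot continue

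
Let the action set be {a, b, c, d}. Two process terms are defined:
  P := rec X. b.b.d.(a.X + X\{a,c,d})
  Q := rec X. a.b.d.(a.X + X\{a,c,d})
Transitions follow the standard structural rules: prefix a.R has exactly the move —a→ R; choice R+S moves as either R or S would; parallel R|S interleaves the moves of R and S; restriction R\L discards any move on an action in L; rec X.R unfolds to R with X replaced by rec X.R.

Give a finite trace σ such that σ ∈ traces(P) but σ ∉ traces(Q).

P's transition system — 6 states:
  u0 = rec X. b.b.d.(a.X + X\{a,c,d}) | ··b··> u1
  u1 = b.d.(a.(rec X. b.b.d.(a.X + X\{a,c,d})) + (rec X. b.b.d.(a.X + X\{a,c,d}))\{a,c,d}) | ··b··> u2
  u2 = d.(a.(rec X. b.b.d.(a.X + X\{a,c,d})) + (rec X. b.b.d.(a.X + X\{a,c,d}))\{a,c,d}) | ··d··> u3
  u3 = a.(rec X. b.b.d.(a.X + X\{a,c,d})) + (rec X. b.b.d.(a.X + X\{a,c,d}))\{a,c,d} | ··a··> u0, ··b··> u4
  u4 = (b.d.(a.(rec X. b.b.d.(a.X + X\{a,c,d})) + (rec X. b.b.d.(a.X + X\{a,c,d}))\{a,c,d}))\{a,c,d} | ··b··> u5
  u5 = (d.(a.(rec X. b.b.d.(a.X + X\{a,c,d})) + (rec X. b.b.d.(a.X + X\{a,c,d}))\{a,c,d}))\{a,c,d} | stopped
Q's transition system — 4 states:
  v0 = rec X. a.b.d.(a.X + X\{a,c,d}) | ··a··> v1
  v1 = b.d.(a.(rec X. a.b.d.(a.X + X\{a,c,d})) + (rec X. a.b.d.(a.X + X\{a,c,d}))\{a,c,d}) | ··b··> v2
  v2 = d.(a.(rec X. a.b.d.(a.X + X\{a,c,d})) + (rec X. a.b.d.(a.X + X\{a,c,d}))\{a,c,d}) | ··d··> v3
  v3 = a.(rec X. a.b.d.(a.X + X\{a,c,d})) + (rec X. a.b.d.(a.X + X\{a,c,d}))\{a,c,d} | ··a··> v0
Run σ = ⟨b⟩ on P: start {u0}
  after b @ step 1: {u1}
  — P admits the full trace.
Run σ = ⟨b⟩ on Q: start {v0}
  after b @ step 1: no successor for Q

b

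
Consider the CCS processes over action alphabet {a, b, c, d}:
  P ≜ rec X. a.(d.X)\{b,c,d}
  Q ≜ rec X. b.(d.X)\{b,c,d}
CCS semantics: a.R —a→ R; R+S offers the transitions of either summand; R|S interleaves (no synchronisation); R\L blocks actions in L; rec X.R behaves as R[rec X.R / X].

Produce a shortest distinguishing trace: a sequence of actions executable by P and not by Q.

a

LTS(P): 2 reachable states
  p0 = rec X. a.(d.X)\{b,c,d} :: -a-> p1
  p1 = (d.(rec X. a.(d.X)\{b,c,d}))\{b,c,d} :: stopped
LTS(Q): 2 reachable states
  q0 = rec X. b.(d.X)\{b,c,d} :: -b-> q1
  q1 = (d.(rec X. b.(d.X)\{b,c,d}))\{b,c,d} :: stopped
Trace ⟨a⟩ through P, begin at {p0}:
  step 1 (a): {p1}
  — P admits the full trace.
Trace ⟨a⟩ through Q, begin at {q0}:
  step 1 (a): no successor for Q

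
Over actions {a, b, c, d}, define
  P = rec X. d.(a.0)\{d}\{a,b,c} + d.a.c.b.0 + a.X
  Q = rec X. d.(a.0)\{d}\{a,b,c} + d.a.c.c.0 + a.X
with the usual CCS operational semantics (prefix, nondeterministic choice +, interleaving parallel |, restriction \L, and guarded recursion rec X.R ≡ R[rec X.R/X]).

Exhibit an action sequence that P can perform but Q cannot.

P's transition system — 6 states:
  s0 = rec X. d.(a.0)\{d}\{a,b,c} + d.a.c.b.0 + a.X → =a=> s0, =d=> s1, =d=> s2
  s1 = (a.0)\{d}\{a,b,c} → stopped
  s2 = a.c.b.0 → =a=> s3
  s3 = c.b.0 → =c=> s4
  s4 = b.0 → =b=> s5
  s5 = 0 → stopped
Q's transition system — 6 states:
  t0 = rec X. d.(a.0)\{d}\{a,b,c} + d.a.c.c.0 + a.X → =a=> t0, =d=> t1, =d=> t2
  t1 = (a.0)\{d}\{a,b,c} → stopped
  t2 = a.c.c.0 → =a=> t3
  t3 = c.c.0 → =c=> t4
  t4 = c.0 → =c=> t5
  t5 = 0 → stopped
Executing dacb from P (initial set {s0}):
  [1] d ⇒ {s1, s2}
  [2] a ⇒ {s3}
  [3] c ⇒ {s4}
  [4] b ⇒ {s5}
  P completes σ.
Executing dacb from Q (initial set {t0}):
  [1] d ⇒ {t1, t2}
  [2] a ⇒ {t3}
  [3] c ⇒ {t4}
  [4] b ⇒ no successor for Q

dacb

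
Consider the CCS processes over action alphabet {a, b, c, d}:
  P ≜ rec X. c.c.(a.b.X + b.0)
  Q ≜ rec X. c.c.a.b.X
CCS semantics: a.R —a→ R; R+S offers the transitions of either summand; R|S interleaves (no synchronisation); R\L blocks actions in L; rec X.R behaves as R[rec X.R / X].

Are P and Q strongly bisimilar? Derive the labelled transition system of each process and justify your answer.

not bisimilar

Reachable graph of P (5 states):
  u0 = rec X. c.c.(a.b.X + b.0) has moves --c--▸ u1
  u1 = c.(a.b.(rec X. c.c.(a.b.X + b.0)) + b.0) has moves --c--▸ u2
  u2 = a.b.(rec X. c.c.(a.b.X + b.0)) + b.0 has moves --a--▸ u3, --b--▸ u4
  u3 = b.(rec X. c.c.(a.b.X + b.0)) has moves --b--▸ u0
  u4 = 0 has moves ∅
Reachable graph of Q (4 states):
  v0 = rec X. c.c.a.b.X has moves --c--▸ v1
  v1 = c.a.b.(rec X. c.c.a.b.X) has moves --c--▸ v2
  v2 = a.b.(rec X. c.c.a.b.X) has moves --a--▸ v3
  v3 = b.(rec X. c.c.a.b.X) has moves --b--▸ v0
Coarsest stable partition (strong bisimilarity classes):
  B0 = {u0}
  B1 = {u1}
  B2 = {u2}
  B3 = {u3}
  B4 = {u4}
  B5 = {v0}
  B6 = {v1}
  B7 = {v2}
  B8 = {v3}
u0 ∈ B0, v0 ∈ B5 → different blocks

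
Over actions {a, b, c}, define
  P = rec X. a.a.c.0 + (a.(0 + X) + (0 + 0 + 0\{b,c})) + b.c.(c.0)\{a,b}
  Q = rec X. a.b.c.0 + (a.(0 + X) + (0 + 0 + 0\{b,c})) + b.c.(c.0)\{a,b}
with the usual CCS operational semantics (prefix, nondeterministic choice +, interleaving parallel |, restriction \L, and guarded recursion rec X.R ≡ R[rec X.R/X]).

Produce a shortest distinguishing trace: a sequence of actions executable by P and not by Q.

aac

P's transition system — 8 states:
  m0 = rec X. a.a.c.0 + (a.(0 + X) + (0 + 0 + 0\{b,c})) + b.c.(c.0)\{a,b} | ··a··> m1, ··a··> m2, ··b··> m3
  m1 = 0 + (rec X. a.a.c.0 + (a.(0 + X) + (0 + 0 + 0\{b,c})) + b.c.(c.0)\{a,b}) | ··a··> m1, ··a··> m2, ··b··> m3
  m2 = a.c.0 | ··a··> m4
  m3 = c.(c.0)\{a,b} | ··c··> m5
  m4 = c.0 | ··c··> m6
  m5 = (c.0)\{a,b} | ··c··> m7
  m6 = 0 | stopped
  m7 = 0\{a,b} | stopped
Q's transition system — 8 states:
  n0 = rec X. a.b.c.0 + (a.(0 + X) + (0 + 0 + 0\{b,c})) + b.c.(c.0)\{a,b} | ··a··> n1, ··a··> n2, ··b··> n3
  n1 = 0 + (rec X. a.b.c.0 + (a.(0 + X) + (0 + 0 + 0\{b,c})) + b.c.(c.0)\{a,b}) | ··a··> n1, ··a··> n2, ··b··> n3
  n2 = b.c.0 | ··b··> n4
  n3 = c.(c.0)\{a,b} | ··c··> n5
  n4 = c.0 | ··c··> n6
  n5 = (c.0)\{a,b} | ··c··> n7
  n6 = 0 | stopped
  n7 = 0\{a,b} | stopped
Run σ = ⟨aac⟩ on P: start {m0}
  step 1 (a): {m1, m2}
  step 2 (a): {m1, m2, m4}
  step 3 (c): {m6}
  P completes σ.
Run σ = ⟨aac⟩ on Q: start {n0}
  step 1 (a): {n1, n2}
  step 2 (a): {n1, n2}
  step 3 (c): ∅  — Q cannot continue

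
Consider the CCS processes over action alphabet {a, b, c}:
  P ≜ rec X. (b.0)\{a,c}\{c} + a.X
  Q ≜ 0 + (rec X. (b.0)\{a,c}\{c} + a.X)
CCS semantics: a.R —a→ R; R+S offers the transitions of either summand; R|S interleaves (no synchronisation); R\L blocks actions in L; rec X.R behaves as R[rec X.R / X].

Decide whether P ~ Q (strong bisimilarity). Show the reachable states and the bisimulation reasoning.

P ~ Q

P's transition system — 2 states:
  s0 = rec X. (b.0)\{a,c}\{c} + a.X | =a=> s0, =b=> s1
  s1 = 0\{a,c}\{c} | ∅
Q's transition system — 3 states:
  t0 = 0 + (rec X. (b.0)\{a,c}\{c} + a.X) | =a=> t1, =b=> t2
  t1 = rec X. (b.0)\{a,c}\{c} + a.X | =a=> t1, =b=> t2
  t2 = 0\{a,c}\{c} | ∅
Coarsest stable partition (strong bisimilarity classes):
  B0 = {s0, t0, t1}
  B1 = {s1, t2}
s0 ∈ B0, t0 ∈ B0 → same block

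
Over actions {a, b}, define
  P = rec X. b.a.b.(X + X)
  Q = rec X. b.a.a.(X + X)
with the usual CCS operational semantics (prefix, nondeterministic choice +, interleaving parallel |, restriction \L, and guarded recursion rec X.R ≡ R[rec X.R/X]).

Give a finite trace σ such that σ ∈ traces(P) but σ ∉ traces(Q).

Reachable graph of P (4 states):
  m0 = rec X. b.a.b.(X + X) | --b--▸ m1
  m1 = a.b.((rec X. b.a.b.(X + X)) + (rec X. b.a.b.(X + X))) | --a--▸ m2
  m2 = b.((rec X. b.a.b.(X + X)) + (rec X. b.a.b.(X + X))) | --b--▸ m3
  m3 = (rec X. b.a.b.(X + X)) + (rec X. b.a.b.(X + X)) | --b--▸ m1
Reachable graph of Q (4 states):
  n0 = rec X. b.a.a.(X + X) | --b--▸ n1
  n1 = a.a.((rec X. b.a.a.(X + X)) + (rec X. b.a.a.(X + X))) | --a--▸ n2
  n2 = a.((rec X. b.a.a.(X + X)) + (rec X. b.a.a.(X + X))) | --a--▸ n3
  n3 = (rec X. b.a.a.(X + X)) + (rec X. b.a.a.(X + X)) | --b--▸ n1
Run σ = ⟨bab⟩ on P: start {m0}
  after b @ step 1: {m1}
  after a @ step 2: {m2}
  after b @ step 3: {m3}
  ✓ P
Run σ = ⟨bab⟩ on Q: start {n0}
  after b @ step 1: {n1}
  after a @ step 2: {n2}
  after b @ step 3: ∅  — Q cannot continue

bab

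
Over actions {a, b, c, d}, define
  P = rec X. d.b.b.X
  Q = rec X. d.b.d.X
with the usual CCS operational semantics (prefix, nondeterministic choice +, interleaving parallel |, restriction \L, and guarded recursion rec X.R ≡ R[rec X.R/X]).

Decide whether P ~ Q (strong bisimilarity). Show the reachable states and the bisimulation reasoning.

P's transition system — 3 states:
  u0 = rec X. d.b.b.X has moves --d--▸ u1
  u1 = b.b.(rec X. d.b.b.X) has moves --b--▸ u2
  u2 = b.(rec X. d.b.b.X) has moves --b--▸ u0
Q's transition system — 3 states:
  v0 = rec X. d.b.d.X has moves --d--▸ v1
  v1 = b.d.(rec X. d.b.d.X) has moves --b--▸ v2
  v2 = d.(rec X. d.b.d.X) has moves --d--▸ v0
Partition-refinement fixed point:
  B0 = {u0}
  B1 = {u1}
  B2 = {u2}
  B3 = {v0}
  B4 = {v1}
  B5 = {v2}
u0 ∈ B0, v0 ∈ B3 → different blocks

NO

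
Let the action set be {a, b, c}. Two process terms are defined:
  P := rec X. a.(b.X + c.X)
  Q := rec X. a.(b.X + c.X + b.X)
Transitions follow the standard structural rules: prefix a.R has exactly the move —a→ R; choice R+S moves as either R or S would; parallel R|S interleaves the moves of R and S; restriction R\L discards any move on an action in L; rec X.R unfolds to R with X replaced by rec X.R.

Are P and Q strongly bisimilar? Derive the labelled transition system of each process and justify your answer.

bisimilar

P's transition system — 2 states:
  u0 = rec X. a.(b.X + c.X) ⊢ —a→ u1
  u1 = b.(rec X. a.(b.X + c.X)) + c.(rec X. a.(b.X + c.X)) ⊢ —b→ u0, —c→ u0
Q's transition system — 2 states:
  v0 = rec X. a.(b.X + c.X + b.X) ⊢ —a→ v1
  v1 = b.(rec X. a.(b.X + c.X + b.X)) + c.(rec X. a.(b.X + c.X + b.X)) + b.(rec X. a.(b.X + c.X + b.X)) ⊢ —b→ v0, —c→ v0
Partition-refinement fixed point:
  B0 = {u0, v0}
  B1 = {u1, v1}
u0 ∈ B0, v0 ∈ B0 → same block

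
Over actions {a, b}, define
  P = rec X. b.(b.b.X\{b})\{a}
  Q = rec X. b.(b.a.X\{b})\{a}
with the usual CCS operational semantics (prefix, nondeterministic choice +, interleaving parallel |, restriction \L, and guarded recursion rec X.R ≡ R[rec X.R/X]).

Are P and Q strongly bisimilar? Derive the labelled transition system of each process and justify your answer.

Reachable graph of P (4 states):
  p0 = rec X. b.(b.b.X\{b})\{a} has moves -b-> p1
  p1 = (b.b.(rec X. b.(b.b.X\{b})\{a})\{b})\{a} has moves -b-> p2
  p2 = (b.(rec X. b.(b.b.X\{b})\{a})\{b})\{a} has moves -b-> p3
  p3 = (rec X. b.(b.b.X\{b})\{a})\{b}\{a} has moves ·
Reachable graph of Q (3 states):
  q0 = rec X. b.(b.a.X\{b})\{a} has moves -b-> q1
  q1 = (b.a.(rec X. b.(b.a.X\{b})\{a})\{b})\{a} has moves -b-> q2
  q2 = (a.(rec X. b.(b.a.X\{b})\{a})\{b})\{a} has moves ·
Partition-refinement fixed point:
  B0 = {p0}
  B1 = {p1, q0}
  B2 = {p2, q1}
  B3 = {p3, q2}
p0 ∈ B0, q0 ∈ B1 → different blocks

not bisimilar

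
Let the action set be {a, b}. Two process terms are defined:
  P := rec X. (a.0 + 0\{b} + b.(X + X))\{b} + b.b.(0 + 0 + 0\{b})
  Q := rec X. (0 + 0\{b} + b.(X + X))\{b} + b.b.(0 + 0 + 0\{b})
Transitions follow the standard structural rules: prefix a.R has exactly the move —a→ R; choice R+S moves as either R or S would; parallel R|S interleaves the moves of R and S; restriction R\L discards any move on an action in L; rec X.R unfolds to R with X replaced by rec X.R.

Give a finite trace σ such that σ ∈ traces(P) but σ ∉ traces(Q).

a

LTS(P): 4 reachable states
  p0 = rec X. (a.0 + 0\{b} + b.(X + X))\{b} + b.b.(0 + 0 + 0\{b}) → —a→ p1, —b→ p2
  p1 = 0\{b} → deadlocked
  p2 = b.(0 + 0 + 0\{b}) → —b→ p3
  p3 = 0 + 0 + 0\{b} → deadlocked
LTS(Q): 3 reachable states
  q0 = rec X. (0 + 0\{b} + b.(X + X))\{b} + b.b.(0 + 0 + 0\{b}) → —b→ q1
  q1 = b.(0 + 0 + 0\{b}) → —b→ q2
  q2 = 0 + 0 + 0\{b} → deadlocked
Run σ = ⟨a⟩ on P: start {p0}
  [1] a ⇒ {p1}
  — P admits the full trace.
Run σ = ⟨a⟩ on Q: start {q0}
  [1] a ⇒ no successor for Q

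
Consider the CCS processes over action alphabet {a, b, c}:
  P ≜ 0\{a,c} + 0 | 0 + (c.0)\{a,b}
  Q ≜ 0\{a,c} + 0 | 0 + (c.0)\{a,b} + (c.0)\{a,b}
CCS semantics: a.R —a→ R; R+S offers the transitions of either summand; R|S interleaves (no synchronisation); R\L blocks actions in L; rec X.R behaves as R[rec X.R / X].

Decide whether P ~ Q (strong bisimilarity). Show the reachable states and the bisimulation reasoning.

Reachable graph of P (2 states):
  p0 = 0\{a,c} + 0 | 0 + (c.0)\{a,b} → -c-> p1
  p1 = 0\{a,b} → ∅
Reachable graph of Q (2 states):
  q0 = 0\{a,c} + 0 | 0 + (c.0)\{a,b} + (c.0)\{a,b} → -c-> q1
  q1 = 0\{a,b} → ∅
Bisimilarity quotient blocks:
  B0 = {p0, q0}
  B1 = {p1, q1}
p0 ∈ B0, q0 ∈ B0 → same block

YES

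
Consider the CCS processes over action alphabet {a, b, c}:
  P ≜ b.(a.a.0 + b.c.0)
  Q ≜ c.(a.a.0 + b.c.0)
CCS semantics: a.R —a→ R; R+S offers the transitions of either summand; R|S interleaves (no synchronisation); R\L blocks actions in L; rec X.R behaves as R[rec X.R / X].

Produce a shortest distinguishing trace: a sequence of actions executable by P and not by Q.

LTS(P): 5 reachable states
  s0 = b.(a.a.0 + b.c.0) | =b=> s1
  s1 = a.a.0 + b.c.0 | =a=> s2, =b=> s3
  s2 = a.0 | =a=> s4
  s3 = c.0 | =c=> s4
  s4 = 0 | ∅
LTS(Q): 5 reachable states
  t0 = c.(a.a.0 + b.c.0) | =c=> t1
  t1 = a.a.0 + b.c.0 | =a=> t2, =b=> t3
  t2 = a.0 | =a=> t4
  t3 = c.0 | =c=> t4
  t4 = 0 | ∅
Run σ = ⟨b⟩ on P: start {s0}
  step 1 (b): {s1}
  P completes σ.
Run σ = ⟨b⟩ on Q: start {t0}
  step 1 (b): no successor for Q

b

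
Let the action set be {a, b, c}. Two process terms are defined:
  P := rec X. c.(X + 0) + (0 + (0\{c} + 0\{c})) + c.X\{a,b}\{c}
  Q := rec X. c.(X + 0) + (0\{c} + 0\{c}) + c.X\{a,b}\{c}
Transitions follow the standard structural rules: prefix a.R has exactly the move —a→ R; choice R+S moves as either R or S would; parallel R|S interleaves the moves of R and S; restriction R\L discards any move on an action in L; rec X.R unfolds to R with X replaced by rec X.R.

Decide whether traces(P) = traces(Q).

trace-equivalent

P's transition system — 3 states:
  m0 = rec X. c.(X + 0) + (0 + (0\{c} + 0\{c})) + c.X\{a,b}\{c} ⊢ --c--▸ m1, --c--▸ m2
  m1 = (rec X. c.(X + 0) + (0 + (0\{c} + 0\{c})) + c.X\{a,b}\{c}) + 0 ⊢ --c--▸ m1, --c--▸ m2
  m2 = (rec X. c.(X + 0) + (0 + (0\{c} + 0\{c})) + c.X\{a,b}\{c})\{a,b}\{c} ⊢ deadlocked
Q's transition system — 3 states:
  n0 = rec X. c.(X + 0) + (0\{c} + 0\{c}) + c.X\{a,b}\{c} ⊢ --c--▸ n1, --c--▸ n2
  n1 = (rec X. c.(X + 0) + (0\{c} + 0\{c}) + c.X\{a,b}\{c}) + 0 ⊢ --c--▸ n1, --c--▸ n2
  n2 = (rec X. c.(X + 0) + (0\{c} + 0\{c}) + c.X\{a,b}\{c})\{a,b}\{c} ⊢ deadlocked
Coarsest stable partition (strong bisimilarity classes):
  B0 = {m0, m1, n0, n1}
  B1 = {m2, n2}
m0 ∈ B0, n0 ∈ B0 → same block
Bisimilar ⇒ trace-equivalent.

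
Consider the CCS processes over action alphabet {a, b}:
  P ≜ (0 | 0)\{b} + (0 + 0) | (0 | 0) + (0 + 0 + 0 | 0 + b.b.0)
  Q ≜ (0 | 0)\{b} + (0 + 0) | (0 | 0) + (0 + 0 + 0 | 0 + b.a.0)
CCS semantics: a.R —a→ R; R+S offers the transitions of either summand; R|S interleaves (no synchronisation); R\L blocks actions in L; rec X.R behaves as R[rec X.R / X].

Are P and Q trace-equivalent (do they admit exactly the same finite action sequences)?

Reachable graph of P (3 states):
  s0 = (0 | 0)\{b} + (0 + 0) | (0 | 0) + (0 + 0 + 0 | 0 + b.b.0) has moves -b-> s1
  s1 = b.0 has moves -b-> s2
  s2 = 0 has moves stopped
Reachable graph of Q (3 states):
  t0 = (0 | 0)\{b} + (0 + 0) | (0 | 0) + (0 + 0 + 0 | 0 + b.a.0) has moves -b-> t1
  t1 = a.0 has moves -a-> t2
  t2 = 0 has moves stopped
Executing bb from P (initial set {s0}):
  [1] b ⇒ {s1}
  [2] b ⇒ {s2}
  ✓ P
Executing bb from Q (initial set {t0}):
  [1] b ⇒ {t1}
  [2] b ⇒ ∅  — Q cannot continue

trace-distinct — witness ⟨bb⟩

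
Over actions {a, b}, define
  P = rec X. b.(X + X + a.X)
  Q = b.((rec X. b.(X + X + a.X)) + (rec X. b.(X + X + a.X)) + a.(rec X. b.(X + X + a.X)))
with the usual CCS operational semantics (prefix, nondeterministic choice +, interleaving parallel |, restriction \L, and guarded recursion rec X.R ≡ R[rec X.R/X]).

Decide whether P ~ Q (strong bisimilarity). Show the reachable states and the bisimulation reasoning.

P's transition system — 2 states:
  p0 = rec X. b.(X + X + a.X) → —b→ p1
  p1 = (rec X. b.(X + X + a.X)) + (rec X. b.(X + X + a.X)) + a.(rec X. b.(X + X + a.X)) → —a→ p0, —b→ p1
Q's transition system — 3 states:
  q0 = b.((rec X. b.(X + X + a.X)) + (rec X. b.(X + X + a.X)) + a.(rec X. b.(X + X + a.X))) → —b→ q1
  q1 = (rec X. b.(X + X + a.X)) + (rec X. b.(X + X + a.X)) + a.(rec X. b.(X + X + a.X)) → —a→ q2, —b→ q1
  q2 = rec X. b.(X + X + a.X) → —b→ q1
Coarsest stable partition (strong bisimilarity classes):
  B0 = {p0, q0, q2}
  B1 = {p1, q1}
p0 ∈ B0, q0 ∈ B0 → same block

P ~ Q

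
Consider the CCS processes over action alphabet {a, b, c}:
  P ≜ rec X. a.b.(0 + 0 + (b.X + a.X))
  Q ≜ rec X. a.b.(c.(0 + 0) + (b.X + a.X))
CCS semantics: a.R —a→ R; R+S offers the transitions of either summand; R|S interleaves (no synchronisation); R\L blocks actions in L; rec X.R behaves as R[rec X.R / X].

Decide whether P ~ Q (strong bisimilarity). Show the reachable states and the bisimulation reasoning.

Reachable graph of P (3 states):
  u0 = rec X. a.b.(0 + 0 + (b.X + a.X)) has moves ··a··> u1
  u1 = b.(0 + 0 + (b.(rec X. a.b.(0 + 0 + (b.X + a.X))) + a.(rec X. a.b.(0 + 0 + (b.X + a.X))))) has moves ··b··> u2
  u2 = 0 + 0 + (b.(rec X. a.b.(0 + 0 + (b.X + a.X))) + a.(rec X. a.b.(0 + 0 + (b.X + a.X)))) has moves ··a··> u0, ··b··> u0
Reachable graph of Q (4 states):
  v0 = rec X. a.b.(c.(0 + 0) + (b.X + a.X)) has moves ··a··> v1
  v1 = b.(c.(0 + 0) + (b.(rec X. a.b.(c.(0 + 0) + (b.X + a.X))) + a.(rec X. a.b.(c.(0 + 0) + (b.X + a.X))))) has moves ··b··> v2
  v2 = c.(0 + 0) + (b.(rec X. a.b.(c.(0 + 0) + (b.X + a.X))) + a.(rec X. a.b.(c.(0 + 0) + (b.X + a.X)))) has moves ··a··> v0, ··b··> v0, ··c··> v3
  v3 = 0 + 0 has moves stopped
Partition-refinement fixed point:
  B0 = {u0}
  B1 = {u1}
  B2 = {u2}
  B3 = {v0}
  B4 = {v1}
  B5 = {v2}
  B6 = {v3}
u0 ∈ B0, v0 ∈ B3 → different blocks

P ≁ Q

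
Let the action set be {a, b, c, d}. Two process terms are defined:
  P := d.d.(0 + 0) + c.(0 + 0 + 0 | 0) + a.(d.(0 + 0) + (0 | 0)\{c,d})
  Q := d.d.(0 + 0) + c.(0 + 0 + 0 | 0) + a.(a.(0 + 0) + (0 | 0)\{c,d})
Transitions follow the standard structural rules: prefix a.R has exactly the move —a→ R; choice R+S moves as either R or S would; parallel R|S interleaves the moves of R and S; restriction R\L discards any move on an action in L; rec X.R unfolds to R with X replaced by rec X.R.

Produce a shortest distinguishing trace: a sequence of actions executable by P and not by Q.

ad

P's transition system — 5 states:
  s0 = d.d.(0 + 0) + c.(0 + 0 + 0 | 0) + a.(d.(0 + 0) + (0 | 0)\{c,d}) has moves -a-> s1, -c-> s2, -d-> s3
  s1 = d.(0 + 0) + (0 | 0)\{c,d} has moves -d-> s4
  s2 = 0 + 0 + 0 | 0 has moves (no moves)
  s3 = d.(0 + 0) has moves -d-> s4
  s4 = 0 + 0 has moves (no moves)
Q's transition system — 5 states:
  t0 = d.d.(0 + 0) + c.(0 + 0 + 0 | 0) + a.(a.(0 + 0) + (0 | 0)\{c,d}) has moves -a-> t1, -c-> t2, -d-> t3
  t1 = a.(0 + 0) + (0 | 0)\{c,d} has moves -a-> t4
  t2 = 0 + 0 + 0 | 0 has moves (no moves)
  t3 = d.(0 + 0) has moves -d-> t4
  t4 = 0 + 0 has moves (no moves)
Trace ⟨ad⟩ through P, begin at {s0}:
  step 1 (a): {s1}
  step 2 (d): {s4}
  ✓ P
Trace ⟨ad⟩ through Q, begin at {t0}:
  step 1 (a): {t1}
  step 2 (d): ∅ (Q stuck)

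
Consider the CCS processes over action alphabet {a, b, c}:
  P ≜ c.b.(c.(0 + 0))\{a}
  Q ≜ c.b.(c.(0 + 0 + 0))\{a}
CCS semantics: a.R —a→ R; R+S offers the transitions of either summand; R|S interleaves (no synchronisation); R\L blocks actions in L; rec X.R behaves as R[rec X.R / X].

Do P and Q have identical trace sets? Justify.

P's transition system — 4 states:
  m0 = c.b.(c.(0 + 0))\{a} | -c-> m1
  m1 = b.(c.(0 + 0))\{a} | -b-> m2
  m2 = (c.(0 + 0))\{a} | -c-> m3
  m3 = (0 + 0)\{a} | (no moves)
Q's transition system — 4 states:
  n0 = c.b.(c.(0 + 0 + 0))\{a} | -c-> n1
  n1 = b.(c.(0 + 0 + 0))\{a} | -b-> n2
  n2 = (c.(0 + 0 + 0))\{a} | -c-> n3
  n3 = (0 + 0 + 0)\{a} | (no moves)
Partition-refinement fixed point:
  B0 = {m0, n0}
  B1 = {m1, n1}
  B2 = {m2, n2}
  B3 = {m3, n3}
m0 ∈ B0, n0 ∈ B0 → same block
Bisimilar ⇒ trace-equivalent.

traces(P) = traces(Q)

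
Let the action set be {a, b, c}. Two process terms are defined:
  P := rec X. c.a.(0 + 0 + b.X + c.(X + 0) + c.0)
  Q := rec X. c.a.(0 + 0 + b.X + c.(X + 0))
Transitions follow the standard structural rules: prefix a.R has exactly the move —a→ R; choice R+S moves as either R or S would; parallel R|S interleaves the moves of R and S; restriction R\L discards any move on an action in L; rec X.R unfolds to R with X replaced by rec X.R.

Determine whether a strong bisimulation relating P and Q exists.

Reachable graph of P (5 states):
  p0 = rec X. c.a.(0 + 0 + b.X + c.(X + 0) + c.0) | ··c··> p1
  p1 = a.(0 + 0 + b.(rec X. c.a.(0 + 0 + b.X + c.(X + 0) + c.0)) + c.((rec X. c.a.(0 + 0 + b.X + c.(X + 0) + c.0)) + 0) + c.0) | ··a··> p2
  p2 = 0 + 0 + b.(rec X. c.a.(0 + 0 + b.X + c.(X + 0) + c.0)) + c.((rec X. c.a.(0 + 0 + b.X + c.(X + 0) + c.0)) + 0) + c.0 | ··b··> p0, ··c··> p3, ··c··> p4
  p3 = (rec X. c.a.(0 + 0 + b.X + c.(X + 0) + c.0)) + 0 | ··c··> p1
  p4 = 0 | ·
Reachable graph of Q (4 states):
  q0 = rec X. c.a.(0 + 0 + b.X + c.(X + 0)) | ··c··> q1
  q1 = a.(0 + 0 + b.(rec X. c.a.(0 + 0 + b.X + c.(X + 0))) + c.((rec X. c.a.(0 + 0 + b.X + c.(X + 0))) + 0)) | ··a··> q2
  q2 = 0 + 0 + b.(rec X. c.a.(0 + 0 + b.X + c.(X + 0))) + c.((rec X. c.a.(0 + 0 + b.X + c.(X + 0))) + 0) | ··b··> q0, ··c··> q3
  q3 = (rec X. c.a.(0 + 0 + b.X + c.(X + 0))) + 0 | ··c··> q1
Coarsest stable partition (strong bisimilarity classes):
  B0 = {p0, p3}
  B1 = {p1}
  B2 = {p2}
  B3 = {p4}
  B4 = {q0, q3}
  B5 = {q1}
  B6 = {q2}
p0 ∈ B0, q0 ∈ B4 → different blocks

NO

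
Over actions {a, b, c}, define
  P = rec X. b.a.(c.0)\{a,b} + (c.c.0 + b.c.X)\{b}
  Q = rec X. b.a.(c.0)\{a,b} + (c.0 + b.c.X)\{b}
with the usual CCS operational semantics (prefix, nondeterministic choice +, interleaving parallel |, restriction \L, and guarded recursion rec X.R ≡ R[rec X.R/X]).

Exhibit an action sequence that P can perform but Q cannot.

cc

LTS(P): 6 reachable states
  m0 = rec X. b.a.(c.0)\{a,b} + (c.c.0 + b.c.X)\{b} :: —b→ m1, —c→ m2
  m1 = a.(c.0)\{a,b} :: —a→ m3
  m2 = (c.0)\{b} :: —c→ m4
  m3 = (c.0)\{a,b} :: —c→ m5
  m4 = 0\{b} :: deadlocked
  m5 = 0\{a,b} :: deadlocked
LTS(Q): 5 reachable states
  n0 = rec X. b.a.(c.0)\{a,b} + (c.0 + b.c.X)\{b} :: —b→ n1, —c→ n2
  n1 = a.(c.0)\{a,b} :: —a→ n3
  n2 = 0\{b} :: deadlocked
  n3 = (c.0)\{a,b} :: —c→ n4
  n4 = 0\{a,b} :: deadlocked
Run σ = ⟨cc⟩ on P: start {m0}
  step 1 (c): {m2}
  step 2 (c): {m4}
  P completes σ.
Run σ = ⟨cc⟩ on Q: start {n0}
  step 1 (c): {n2}
  step 2 (c): ∅  — Q cannot continue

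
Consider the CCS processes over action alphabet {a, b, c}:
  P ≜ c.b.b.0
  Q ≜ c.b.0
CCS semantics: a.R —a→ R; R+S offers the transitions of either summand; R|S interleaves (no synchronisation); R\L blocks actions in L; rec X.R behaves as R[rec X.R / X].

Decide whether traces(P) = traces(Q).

LTS(P): 4 reachable states
  s0 = c.b.b.0 :: ··c··> s1
  s1 = b.b.0 :: ··b··> s2
  s2 = b.0 :: ··b··> s3
  s3 = 0 :: deadlocked
LTS(Q): 3 reachable states
  t0 = c.b.0 :: ··c··> t1
  t1 = b.0 :: ··b··> t2
  t2 = 0 :: deadlocked
Run σ = ⟨cbb⟩ on P: start {s0}
  after c @ step 1: {s1}
  after b @ step 2: {s2}
  after b @ step 3: {s3}
  P completes σ.
Run σ = ⟨cbb⟩ on Q: start {t0}
  after c @ step 1: {t1}
  after b @ step 2: {t2}
  after b @ step 3: no successor for Q

trace-distinct — witness ⟨cbb⟩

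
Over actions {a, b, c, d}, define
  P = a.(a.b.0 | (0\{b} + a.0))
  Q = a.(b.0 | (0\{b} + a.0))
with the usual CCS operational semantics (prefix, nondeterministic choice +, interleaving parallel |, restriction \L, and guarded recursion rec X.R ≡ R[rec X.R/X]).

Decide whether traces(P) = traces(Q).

trace-distinct — witness ⟨aaa⟩

Reachable graph of P (7 states):
  m0 = a.(a.b.0 | (0\{b} + a.0)) | ··a··> m1
  m1 = a.b.0 | (0\{b} + a.0) | ··a··> m2, ··a··> m3
  m2 = a.b.0 | 0 | ··a··> m4
  m3 = b.0 | (0\{b} + a.0) | ··a··> m4, ··b··> m5
  m4 = b.0 | 0 | ··b··> m6
  m5 = 0 | (0\{b} + a.0) | ··a··> m6
  m6 = 0 | 0 | deadlocked
Reachable graph of Q (5 states):
  n0 = a.(b.0 | (0\{b} + a.0)) | ··a··> n1
  n1 = b.0 | (0\{b} + a.0) | ··a··> n2, ··b··> n3
  n2 = b.0 | 0 | ··b··> n4
  n3 = 0 | (0\{b} + a.0) | ··a··> n4
  n4 = 0 | 0 | deadlocked
Run σ = ⟨aaa⟩ on P: start {m0}
  after a @ step 1: {m1}
  after a @ step 2: {m2, m3}
  after a @ step 3: {m4}
  ✓ P
Run σ = ⟨aaa⟩ on Q: start {n0}
  after a @ step 1: {n1}
  after a @ step 2: {n2}
  after a @ step 3: ∅ (Q stuck)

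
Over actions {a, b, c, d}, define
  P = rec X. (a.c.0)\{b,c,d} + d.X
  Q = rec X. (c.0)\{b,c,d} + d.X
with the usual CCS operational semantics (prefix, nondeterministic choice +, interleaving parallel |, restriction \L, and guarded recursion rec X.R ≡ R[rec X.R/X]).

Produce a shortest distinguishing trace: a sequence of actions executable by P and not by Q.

LTS(P): 2 reachable states
  m0 = rec X. (a.c.0)\{b,c,d} + d.X has moves -a-> m1, -d-> m0
  m1 = (c.0)\{b,c,d} has moves stopped
LTS(Q): 1 reachable states
  n0 = rec X. (c.0)\{b,c,d} + d.X has moves -d-> n0
Executing a from P (initial set {m0}):
  [1] a ⇒ {m1}
  P completes σ.
Executing a from Q (initial set {n0}):
  [1] a ⇒ no successor for Q

a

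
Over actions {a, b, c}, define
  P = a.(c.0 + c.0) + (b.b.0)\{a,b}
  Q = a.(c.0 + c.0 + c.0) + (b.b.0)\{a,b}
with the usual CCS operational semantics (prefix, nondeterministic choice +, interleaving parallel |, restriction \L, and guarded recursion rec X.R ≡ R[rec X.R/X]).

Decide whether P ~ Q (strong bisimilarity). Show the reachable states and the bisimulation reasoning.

Reachable graph of P (3 states):
  m0 = a.(c.0 + c.0) + (b.b.0)\{a,b} | =a=> m1
  m1 = c.0 + c.0 | =c=> m2
  m2 = 0 | (no moves)
Reachable graph of Q (3 states):
  n0 = a.(c.0 + c.0 + c.0) + (b.b.0)\{a,b} | =a=> n1
  n1 = c.0 + c.0 + c.0 | =c=> n2
  n2 = 0 | (no moves)
Partition-refinement fixed point:
  B0 = {m0, n0}
  B1 = {m1, n1}
  B2 = {m2, n2}
m0 ∈ B0, n0 ∈ B0 → same block

YES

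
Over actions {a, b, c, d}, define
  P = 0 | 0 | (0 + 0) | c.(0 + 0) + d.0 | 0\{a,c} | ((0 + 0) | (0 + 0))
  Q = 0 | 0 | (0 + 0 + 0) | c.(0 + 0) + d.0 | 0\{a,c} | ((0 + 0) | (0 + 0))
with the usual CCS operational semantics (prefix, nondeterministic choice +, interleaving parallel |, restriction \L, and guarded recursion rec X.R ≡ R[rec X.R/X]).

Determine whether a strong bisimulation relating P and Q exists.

LTS(P): 3 reachable states
  s0 = 0 | 0 | (0 + 0) | c.(0 + 0) + d.0 | 0\{a,c} | ((0 + 0) | (0 + 0)) ⊢ =c=> s1, =d=> s2
  s1 = 0 | 0 | (0 + 0) | (0 + 0) ⊢ stopped
  s2 = 0 | 0\{a,c} | ((0 + 0) | (0 + 0)) ⊢ stopped
LTS(Q): 3 reachable states
  t0 = 0 | 0 | (0 + 0 + 0) | c.(0 + 0) + d.0 | 0\{a,c} | ((0 + 0) | (0 + 0)) ⊢ =c=> t1, =d=> t2
  t1 = 0 | 0 | (0 + 0 + 0) | (0 + 0) ⊢ stopped
  t2 = 0 | 0\{a,c} | ((0 + 0) | (0 + 0)) ⊢ stopped
Partition-refinement fixed point:
  B0 = {s0, t0}
  B1 = {s1, s2, t1, t2}
s0 ∈ B0, t0 ∈ B0 → same block

bisimilar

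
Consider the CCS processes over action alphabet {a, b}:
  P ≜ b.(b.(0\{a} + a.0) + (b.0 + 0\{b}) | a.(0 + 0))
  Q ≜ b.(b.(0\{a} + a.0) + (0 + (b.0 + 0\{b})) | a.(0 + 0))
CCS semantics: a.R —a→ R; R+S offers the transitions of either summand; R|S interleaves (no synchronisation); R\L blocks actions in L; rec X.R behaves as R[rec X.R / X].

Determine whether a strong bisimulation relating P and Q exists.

P's transition system — 7 states:
  m0 = b.(b.(0\{a} + a.0) + (b.0 + 0\{b}) | a.(0 + 0)) → -b-> m1
  m1 = b.(0\{a} + a.0) + (b.0 + 0\{b}) | a.(0 + 0) → -a-> m2, -b-> m3, -b-> m4
  m2 = (b.0 + 0\{b}) | (0 + 0) → -b-> m5
  m3 = 0 | a.(0 + 0) → -a-> m5
  m4 = 0\{a} + a.0 → -a-> m6
  m5 = 0 | (0 + 0) → ∅
  m6 = 0 → ∅
Q's transition system — 7 states:
  n0 = b.(b.(0\{a} + a.0) + (0 + (b.0 + 0\{b})) | a.(0 + 0)) → -b-> n1
  n1 = b.(0\{a} + a.0) + (0 + (b.0 + 0\{b})) | a.(0 + 0) → -a-> n2, -b-> n3, -b-> n4
  n2 = (0 + (b.0 + 0\{b})) | (0 + 0) → -b-> n5
  n3 = 0 | a.(0 + 0) → -a-> n5
  n4 = 0\{a} + a.0 → -a-> n6
  n5 = 0 | (0 + 0) → ∅
  n6 = 0 → ∅
Bisimilarity quotient blocks:
  B0 = {m0, n0}
  B1 = {m1, n1}
  B2 = {m3, m4, n3, n4}
  B3 = {m5, m6, n5, n6}
  B4 = {m2, n2}
m0 ∈ B0, n0 ∈ B0 → same block

YES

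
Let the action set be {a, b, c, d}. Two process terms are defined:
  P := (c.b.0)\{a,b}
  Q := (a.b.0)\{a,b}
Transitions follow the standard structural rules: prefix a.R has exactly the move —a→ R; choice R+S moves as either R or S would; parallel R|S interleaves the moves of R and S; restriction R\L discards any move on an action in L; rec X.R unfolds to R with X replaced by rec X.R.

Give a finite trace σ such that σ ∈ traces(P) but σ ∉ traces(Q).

LTS(P): 2 reachable states
  p0 = (c.b.0)\{a,b} → —c→ p1
  p1 = (b.0)\{a,b} → stopped
LTS(Q): 1 reachable states
  q0 = (a.b.0)\{a,b} → stopped
Executing c from P (initial set {p0}):
  step 1 (c): {p1}
  ✓ P
Executing c from Q (initial set {q0}):
  step 1 (c): no successor for Q

c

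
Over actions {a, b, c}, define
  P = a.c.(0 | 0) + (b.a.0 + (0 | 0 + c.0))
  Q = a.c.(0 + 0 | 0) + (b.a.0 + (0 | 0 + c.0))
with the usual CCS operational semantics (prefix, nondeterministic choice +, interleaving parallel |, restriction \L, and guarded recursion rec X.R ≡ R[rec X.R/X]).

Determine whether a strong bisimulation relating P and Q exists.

P ~ Q

LTS(P): 5 reachable states
  s0 = a.c.(0 | 0) + (b.a.0 + (0 | 0 + c.0)) ⊢ ··a··> s1, ··b··> s2, ··c··> s3
  s1 = c.(0 | 0) ⊢ ··c··> s4
  s2 = a.0 ⊢ ··a··> s3
  s3 = 0 ⊢ ∅
  s4 = 0 | 0 ⊢ ∅
LTS(Q): 5 reachable states
  t0 = a.c.(0 + 0 | 0) + (b.a.0 + (0 | 0 + c.0)) ⊢ ··a··> t1, ··b··> t2, ··c··> t3
  t1 = c.(0 + 0 | 0) ⊢ ··c··> t4
  t2 = a.0 ⊢ ··a··> t3
  t3 = 0 ⊢ ∅
  t4 = 0 + 0 | 0 ⊢ ∅
Partition-refinement fixed point:
  B0 = {s0, t0}
  B1 = {s1, t1}
  B2 = {s3, s4, t3, t4}
  B3 = {s2, t2}
s0 ∈ B0, t0 ∈ B0 → same block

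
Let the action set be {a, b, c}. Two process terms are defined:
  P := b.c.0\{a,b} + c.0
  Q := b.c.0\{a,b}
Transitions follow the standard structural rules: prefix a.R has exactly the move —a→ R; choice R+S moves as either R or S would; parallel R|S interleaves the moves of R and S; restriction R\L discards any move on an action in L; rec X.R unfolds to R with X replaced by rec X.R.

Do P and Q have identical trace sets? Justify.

trace-distinct — witness ⟨c⟩

LTS(P): 4 reachable states
  s0 = b.c.0\{a,b} + c.0 :: --b--▸ s1, --c--▸ s2
  s1 = c.0\{a,b} :: --c--▸ s3
  s2 = 0 :: deadlocked
  s3 = 0\{a,b} :: deadlocked
LTS(Q): 3 reachable states
  t0 = b.c.0\{a,b} :: --b--▸ t1
  t1 = c.0\{a,b} :: --c--▸ t2
  t2 = 0\{a,b} :: deadlocked
Trace ⟨c⟩ through P, begin at {s0}:
  after c @ step 1: {s2}
  — P admits the full trace.
Trace ⟨c⟩ through Q, begin at {t0}:
  after c @ step 1: ∅ (Q stuck)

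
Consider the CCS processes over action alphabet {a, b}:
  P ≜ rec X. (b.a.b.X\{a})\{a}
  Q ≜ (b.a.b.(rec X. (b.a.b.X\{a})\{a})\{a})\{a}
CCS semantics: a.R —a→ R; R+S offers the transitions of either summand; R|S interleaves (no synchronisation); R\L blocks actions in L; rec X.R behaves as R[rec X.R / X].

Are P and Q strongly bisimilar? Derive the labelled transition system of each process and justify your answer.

P ~ Q

Reachable graph of P (2 states):
  s0 = rec X. (b.a.b.X\{a})\{a} has moves -b-> s1
  s1 = (a.b.(rec X. (b.a.b.X\{a})\{a})\{a})\{a} has moves (no moves)
Reachable graph of Q (2 states):
  t0 = (b.a.b.(rec X. (b.a.b.X\{a})\{a})\{a})\{a} has moves -b-> t1
  t1 = (a.b.(rec X. (b.a.b.X\{a})\{a})\{a})\{a} has moves (no moves)
Bisimilarity quotient blocks:
  B0 = {s0, t0}
  B1 = {s1, t1}
s0 ∈ B0, t0 ∈ B0 → same block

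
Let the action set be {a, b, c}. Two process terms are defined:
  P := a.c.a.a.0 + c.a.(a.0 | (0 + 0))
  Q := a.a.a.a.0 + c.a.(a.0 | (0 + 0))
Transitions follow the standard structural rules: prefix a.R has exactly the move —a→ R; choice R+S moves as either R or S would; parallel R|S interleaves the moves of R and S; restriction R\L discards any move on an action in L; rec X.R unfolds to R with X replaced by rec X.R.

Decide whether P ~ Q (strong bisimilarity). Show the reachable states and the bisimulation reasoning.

P ≁ Q

P's transition system — 8 states:
  p0 = a.c.a.a.0 + c.a.(a.0 | (0 + 0)) | --a--▸ p1, --c--▸ p2
  p1 = c.a.a.0 | --c--▸ p3
  p2 = a.(a.0 | (0 + 0)) | --a--▸ p4
  p3 = a.a.0 | --a--▸ p5
  p4 = a.0 | (0 + 0) | --a--▸ p6
  p5 = a.0 | --a--▸ p7
  p6 = 0 | (0 + 0) | (no moves)
  p7 = 0 | (no moves)
Q's transition system — 8 states:
  q0 = a.a.a.a.0 + c.a.(a.0 | (0 + 0)) | --a--▸ q1, --c--▸ q2
  q1 = a.a.a.0 | --a--▸ q3
  q2 = a.(a.0 | (0 + 0)) | --a--▸ q4
  q3 = a.a.0 | --a--▸ q5
  q4 = a.0 | (0 + 0) | --a--▸ q6
  q5 = a.0 | --a--▸ q7
  q6 = 0 | (0 + 0) | (no moves)
  q7 = 0 | (no moves)
Bisimilarity quotient blocks:
  B0 = {p0}
  B1 = {p2, p3, q2, q3}
  B2 = {p4, p5, q4, q5}
  B3 = {p6, p7, q6, q7}
  B4 = {p1}
  B5 = {q0}
  B6 = {q1}
p0 ∈ B0, q0 ∈ B5 → different blocks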